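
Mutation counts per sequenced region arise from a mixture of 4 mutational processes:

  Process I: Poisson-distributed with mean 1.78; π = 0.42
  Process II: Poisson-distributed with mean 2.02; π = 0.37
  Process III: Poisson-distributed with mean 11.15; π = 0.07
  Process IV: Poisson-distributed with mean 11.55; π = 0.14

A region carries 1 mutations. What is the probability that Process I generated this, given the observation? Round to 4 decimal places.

By Bayes' theorem, P(k | x) = P(Z=k) f_k(x) / Σ_j P(Z=j) f_j(x).
Evaluate each component's likelihood at the observed value:
  f_I = 0.300176
  f_II = 0.267964
  f_III = 0.000160284
  f_IV = 0.000111296
Prior × likelihood for each component:
  P(Z=I)·f_I = 0.42 × 0.300176 = 0.126074
  P(Z=II)·f_II = 0.37 × 0.267964 = 0.0991467
  P(Z=III)·f_III = 0.07 × 0.000160284 = 1.12199e-05
  P(Z=IV)·f_IV = 0.14 × 0.000111296 = 1.55815e-05
Denominator: 0.126074 + 0.0991467 + 1.12199e-05 + 1.55815e-05 = 0.225247
Responsibility of Process I: 0.126074 / 0.225247 ≈ 0.5597

0.5597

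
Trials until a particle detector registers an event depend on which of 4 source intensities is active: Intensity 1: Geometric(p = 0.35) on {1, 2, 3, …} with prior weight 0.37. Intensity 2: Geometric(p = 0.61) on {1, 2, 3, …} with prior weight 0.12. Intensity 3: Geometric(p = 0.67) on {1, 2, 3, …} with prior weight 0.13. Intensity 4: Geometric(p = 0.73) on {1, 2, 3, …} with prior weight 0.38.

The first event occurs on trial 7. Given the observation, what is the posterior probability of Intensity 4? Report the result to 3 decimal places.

0.010

Posterior ∝ prior × likelihood, so P(k | x) ∝ w_k f_k(x); normalise over all components.
Component likelihoods at x = 7:
  L_1 = 0.35·(1−0.35)^6 = 0.35·0.0754189 = 0.0263966
  L_2 = 0.61·(1−0.61)^6 = 0.61·0.00351874 = 0.00214643
  L_3 = 0.67·(1−0.67)^6 = 0.67·0.00129147 = 0.000865284
  L_4 = 0.73·(1−0.73)^6 = 0.73·0.00038742 = 0.000282817
Weight by the priors:
  w_1·L_1 = 0.37 × 0.0263966 = 0.00976675
  w_2·L_2 = 0.12 × 0.00214643 = 0.000257572
  w_3·L_3 = 0.13 × 0.000865284 = 0.000112487
  w_4·L_4 = 0.38 × 0.000282817 = 0.00010747
Denominator: 0.00976675 + 0.000257572 + 0.000112487 + 0.00010747 = 0.0102443
Responsibility of Intensity 4: 0.00010747 / 0.0102443 ≈ 0.010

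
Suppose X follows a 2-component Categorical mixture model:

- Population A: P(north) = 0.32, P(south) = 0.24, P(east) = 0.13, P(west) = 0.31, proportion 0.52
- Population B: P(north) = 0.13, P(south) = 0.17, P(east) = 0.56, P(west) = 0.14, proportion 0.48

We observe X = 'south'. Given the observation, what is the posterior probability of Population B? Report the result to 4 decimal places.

0.3953

Posterior ∝ prior × likelihood, so P(k | x) ∝ π_k f_k(x); normalise over all components.
Component likelihoods at x = 'south':
  f_A = 0.24
  f_B = 0.17
Prior × likelihood for each component:
  π_A·f_A = 0.52 × 0.24 = 0.1248
  π_B·f_B = 0.48 × 0.17 = 0.0816
Normaliser: 0.1248 + 0.0816 = 0.2064
P(Population B | data) ≈ 0.3953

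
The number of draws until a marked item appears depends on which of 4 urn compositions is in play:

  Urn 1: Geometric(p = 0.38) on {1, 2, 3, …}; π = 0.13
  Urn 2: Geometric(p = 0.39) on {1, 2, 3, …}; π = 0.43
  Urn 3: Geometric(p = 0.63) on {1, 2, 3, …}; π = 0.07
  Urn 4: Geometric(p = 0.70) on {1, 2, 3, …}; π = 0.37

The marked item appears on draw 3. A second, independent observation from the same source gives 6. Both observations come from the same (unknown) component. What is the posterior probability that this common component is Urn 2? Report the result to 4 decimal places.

0.7387

P(component k | x) = π_k·f_k(x) / marginal(x), where marginal(x) = Σ_j π_j·f_j(x).
Since both observations come from the same component, the likelihood for component k is f_k(x₁)·f_k(x₂).
  L_1 = [0.38·(1−0.38)^2 = 0.38·0.3844 = 0.146072] × [0.034813] = 0.00508521
  L_2 = [0.39·(1−0.39)^2 = 0.39·0.3721 = 0.145119] × [0.0329393] = 0.00478011
  L_3 = [0.63·(1−0.63)^2 = 0.63·0.1369 = 0.086247] × [0.00436867] = 0.000376785
  L_4 = [0.70·(1−0.70)^2 = 0.70·0.09 = 0.063] × [0.001701] = 0.000107163
Multiply by the mixture weights:
  π_1·L_1 = 0.13 × 0.00508521 = 0.000661077
  π_2·L_2 = 0.43 × 0.00478011 = 0.00205545
  π_3·L_3 = 0.07 × 0.000376785 = 2.63749e-05
  π_4·L_4 = 0.37 × 0.000107163 = 3.96503e-05
Marginal: 0.000661077 + 0.00205545 + 2.63749e-05 + 3.96503e-05 = 0.00278255
P(Urn 2 | x) ≈ 0.7387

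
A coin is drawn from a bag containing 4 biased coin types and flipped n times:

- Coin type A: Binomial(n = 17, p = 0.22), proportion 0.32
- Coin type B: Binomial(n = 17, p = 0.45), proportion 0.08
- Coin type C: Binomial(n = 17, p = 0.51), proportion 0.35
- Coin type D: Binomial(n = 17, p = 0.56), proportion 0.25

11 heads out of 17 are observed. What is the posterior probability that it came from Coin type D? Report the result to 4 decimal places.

P(component k | x) = P(Z=k)·f_k(x) / marginal(x), where marginal(x) = Σ_j P(Z=j)·f_j(x).
Evaluate each component's likelihood at the observed value:
  f_A = C(17,11)·0.22^11·0.78^6 = 12376·5.84318e-08·0.2252 = 0.000162854
  f_B = C(17,11)·0.45^11·0.55^6 = 12376·0.000153228·0.0276806 = 0.0524921
  f_C = C(17,11)·0.51^11·0.49^6 = 12376·0.000607116·0.0138413 = 0.103999
  f_D = C(17,11)·0.56^11·0.44^6 = 12376·0.00169851·0.00725631 = 0.152533
Prior × likelihood for each component:
  P(Z=A)·f_A = 0.32 × 0.000162854 = 5.21132e-05
  P(Z=B)·f_B = 0.08 × 0.0524921 = 0.00419937
  P(Z=C)·f_C = 0.35 × 0.103999 = 0.0363996
  P(Z=D)·f_D = 0.25 × 0.152533 = 0.0381333
Normaliser: 5.21132e-05 + 0.00419937 + 0.0363996 + 0.0381333 = 0.0787844
So the posterior for Coin type D is 0.0381333 / 0.0787844 ≈ 0.4840.

0.4840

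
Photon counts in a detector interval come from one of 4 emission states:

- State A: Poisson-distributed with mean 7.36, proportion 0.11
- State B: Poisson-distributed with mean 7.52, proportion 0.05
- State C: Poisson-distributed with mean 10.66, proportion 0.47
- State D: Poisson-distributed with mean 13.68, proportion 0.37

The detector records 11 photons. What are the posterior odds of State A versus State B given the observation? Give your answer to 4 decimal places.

2.0378

Only the two components matter; the odds are (π_i f_i(x)) / (π_j f_j(x)).
Evaluate each component's likelihood at the observed value:
  f_A = e^(−7.36)·7.36^11/11! = 0.0547133
  f_B = e^(−7.52)·7.52^11/11! = 0.0590672
  f_C = e^(−10.66)·10.66^11/11! = 0.118739
  f_D = e^(−13.68)·13.68^11/11! = 0.090083
Odds = (0.11/0.05) × (0.0547133/0.0590672) = 2.2 × 0.92629 ≈ 2.0378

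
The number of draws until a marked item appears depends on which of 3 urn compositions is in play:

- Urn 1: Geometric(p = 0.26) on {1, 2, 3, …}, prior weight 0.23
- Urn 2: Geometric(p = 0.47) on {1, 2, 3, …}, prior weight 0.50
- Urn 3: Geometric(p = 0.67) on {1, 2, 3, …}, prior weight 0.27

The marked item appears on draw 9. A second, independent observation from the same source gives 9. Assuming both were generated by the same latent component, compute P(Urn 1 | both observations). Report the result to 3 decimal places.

0.967

P(component k | x) = π_k·f_k(x) / marginal(x), where marginal(x) = Σ_j π_j·f_j(x).
Since both observations come from the same component, the likelihood for component k is f_k(x₁)·f_k(x₂).
  L_1 = [0.0233791] × [0.0233791] = 0.000546581
  L_2 = [0.00292621] × [0.00292621] = 8.56268e-06
  L_3 = [9.42294e-05] × [9.42294e-05] = 8.87918e-09
Weight by the priors:
  π_1·L_1 = 0.23 × 0.000546581 = 0.000125714
  π_2·L_2 = 0.50 × 8.56268e-06 = 4.28134e-06
  π_3·L_3 = 0.27 × 8.87918e-09 = 2.39738e-09
Evidence: 0.000125714 + 4.28134e-06 + 2.39738e-09 = 0.000129997
So the posterior for Urn 1 is 0.000125714 / 0.000129997 ≈ 0.967.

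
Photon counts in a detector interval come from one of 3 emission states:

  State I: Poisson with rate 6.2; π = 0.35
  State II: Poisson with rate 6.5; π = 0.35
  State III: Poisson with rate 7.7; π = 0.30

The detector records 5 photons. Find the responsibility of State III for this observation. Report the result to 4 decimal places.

P(component k | x) = P(Z=k)·f_k(x) / marginal(x), where marginal(x) = Σ_j P(Z=j)·f_j(x).
Poisson probabilities:
  L_I = 0.154936
  L_II = 0.145369
  L_III = 0.102142
Multiply by the mixture weights:
  P(Z=I)·L_I = 0.35 × 0.154936 = 0.0542275
  P(Z=II)·L_II = 0.35 × 0.145369 = 0.0508791
  P(Z=III)·L_III = 0.30 × 0.102142 = 0.0306426
Denominator: 0.0542275 + 0.0508791 + 0.0306426 = 0.135749
P(State III | data) ≈ 0.2257

0.2257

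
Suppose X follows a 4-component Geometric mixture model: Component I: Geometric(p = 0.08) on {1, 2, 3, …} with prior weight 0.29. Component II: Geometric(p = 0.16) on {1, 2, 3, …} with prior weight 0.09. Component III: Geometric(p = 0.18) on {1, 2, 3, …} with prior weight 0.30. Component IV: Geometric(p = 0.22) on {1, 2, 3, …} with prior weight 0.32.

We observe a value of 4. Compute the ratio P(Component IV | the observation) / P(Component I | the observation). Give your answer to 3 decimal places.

1.849

Posterior odds = (π_i f_i(x)) / (π_j f_j(x)); the normalising sum cancels.
Evaluate each component's likelihood at the observed value:
  L_I = 0.08·(1−0.08)^3 = 0.08·0.778688 = 0.062295
  L_II = 0.16·(1−0.16)^3 = 0.16·0.592704 = 0.0948326
  L_III = 0.18·(1−0.18)^3 = 0.18·0.551368 = 0.0992462
  L_IV = 0.22·(1−0.22)^3 = 0.22·0.474552 = 0.104401
Posterior odds = (π_IV·L_IV) / (π_I·L_I) = (0.32·0.104401) / (0.29·0.062295) = 0.0334085 / 0.0180656 ≈ 1.849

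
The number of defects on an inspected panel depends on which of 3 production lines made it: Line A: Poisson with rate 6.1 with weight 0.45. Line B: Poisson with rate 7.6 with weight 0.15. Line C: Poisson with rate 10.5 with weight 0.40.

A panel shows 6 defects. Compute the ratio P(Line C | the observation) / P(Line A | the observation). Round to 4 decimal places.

0.2839

Posterior odds = (π_i f_i(x)) / (π_j f_j(x)); the normalising sum cancels.
Poisson probabilities:
  p_A = 0.160491
  p_B = 0.13394
  p_C = 0.051252
Odds = (0.40/0.45) × (0.051252/0.160491) = 0.888889 × 0.319346 ≈ 0.2839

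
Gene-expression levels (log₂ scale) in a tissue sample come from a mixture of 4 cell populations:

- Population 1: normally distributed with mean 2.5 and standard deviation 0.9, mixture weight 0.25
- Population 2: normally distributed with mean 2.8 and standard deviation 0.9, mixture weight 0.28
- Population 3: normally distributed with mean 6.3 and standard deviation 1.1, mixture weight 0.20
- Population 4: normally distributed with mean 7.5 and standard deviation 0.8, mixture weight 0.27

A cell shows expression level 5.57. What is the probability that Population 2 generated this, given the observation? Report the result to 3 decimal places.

P(component k | x) = π_k·f_k(x) / marginal(x), where marginal(x) = Σ_j π_j·f_j(x).
Evaluate each component's likelihood at the observed value:
  p_1 = (1/(0.9·√(2π)))·exp(−(5.57−2.5)²/(2·0.9²)) = 0.443269·exp(-5.81784) = 0.00131829
  p_2 = (1/(0.9·√(2π)))·exp(−(5.57−2.8)²/(2·0.9²)) = 0.443269·exp(-4.73636) = 0.00388771
  p_3 = (1/(1.1·√(2π)))·exp(−(5.57−6.3)²/(2·1.1²)) = 0.362675·exp(-0.22021) = 0.290993
  p_4 = (1/(0.8·√(2π)))·exp(−(5.57−7.5)²/(2·0.8²)) = 0.498678·exp(-2.91008) = 0.0271637
Prior × likelihood for each component:
  π_1·p_1 = 0.25 × 0.00131829 = 0.000329573
  π_2·p_2 = 0.28 × 0.00388771 = 0.00108856
  π_3·p_3 = 0.20 × 0.290993 = 0.0581986
  π_4·p_4 = 0.27 × 0.0271637 = 0.0073342
Normaliser: 0.000329573 + 0.00108856 + 0.0581986 + 0.0073342 = 0.066951
So the posterior for Population 2 is 0.00108856 / 0.066951 ≈ 0.016.

0.016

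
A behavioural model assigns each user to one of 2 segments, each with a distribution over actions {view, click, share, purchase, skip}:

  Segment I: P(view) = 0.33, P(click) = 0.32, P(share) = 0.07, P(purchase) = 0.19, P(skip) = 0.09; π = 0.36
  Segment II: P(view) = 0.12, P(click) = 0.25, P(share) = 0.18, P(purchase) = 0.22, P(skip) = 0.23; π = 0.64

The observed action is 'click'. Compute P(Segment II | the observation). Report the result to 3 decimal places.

0.581

Apply Bayes' rule: the posterior for each component is proportional to its prior times its likelihood at x.
Categorical probabilities:
  L_I = 0.32
  L_II = 0.25
Weight by the priors:
  π_I·L_I = 0.36 × 0.32 = 0.1152
  π_II·L_II = 0.64 × 0.25 = 0.16
Evidence: 0.1152 + 0.16 = 0.2752
P(Segment II | the observation) = 0.16 / 0.2752 ≈ 0.581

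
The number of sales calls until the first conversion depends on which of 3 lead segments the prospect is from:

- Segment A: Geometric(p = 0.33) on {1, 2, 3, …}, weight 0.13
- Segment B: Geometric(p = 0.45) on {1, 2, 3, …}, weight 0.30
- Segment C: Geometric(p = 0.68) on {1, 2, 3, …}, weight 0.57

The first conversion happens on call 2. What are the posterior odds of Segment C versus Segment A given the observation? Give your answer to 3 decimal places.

4.315

Since P(k|x) ∝ w_k f_k(x), the posterior odds are w_i f_i(x) / (w_j f_j(x)).
Evaluate each component's likelihood at the observed value:
  f_A = 0.2211
  f_B = 0.2475
  f_C = 0.2176
Posterior odds = (w_C·f_C) / (w_A·f_A) = (0.57·0.2176) / (0.13·0.2211) = 0.124032 / 0.028743 ≈ 4.315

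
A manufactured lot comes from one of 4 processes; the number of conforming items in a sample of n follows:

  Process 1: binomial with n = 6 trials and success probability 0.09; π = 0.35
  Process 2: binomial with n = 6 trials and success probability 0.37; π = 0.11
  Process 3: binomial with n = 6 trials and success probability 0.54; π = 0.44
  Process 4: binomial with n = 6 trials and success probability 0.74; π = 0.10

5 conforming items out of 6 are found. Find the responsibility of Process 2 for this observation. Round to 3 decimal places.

0.031

By Bayes' theorem, P(k | x) = P(Z=k) f_k(x) / Σ_j P(Z=j) f_j(x).
Binomial probabilities:
  L_1 = C(6,5)·0.09^5·0.91^1 = 6·5.9049e-06·0.91 = 3.22408e-05
  L_2 = C(6,5)·0.37^5·0.63^1 = 6·0.0069344·0.63 = 0.026212
  L_3 = C(6,5)·0.54^5·0.46^1 = 6·0.0459165·0.46 = 0.12673
  L_4 = C(6,5)·0.74^5·0.26^1 = 6·0.221901·0.26 = 0.346165
Weight by the priors:
  P(Z=1)·L_1 = 0.35 × 3.22408e-05 = 1.12843e-05
  P(Z=2)·L_2 = 0.11 × 0.026212 = 0.00288332
  P(Z=3)·L_3 = 0.44 × 0.12673 = 0.055761
  P(Z=4)·L_4 = 0.10 × 0.346165 = 0.0346165
Normaliser: 1.12843e-05 + 0.00288332 + 0.055761 + 0.0346165 = 0.0932721
P(Process 2 | the observation) ≈ 0.031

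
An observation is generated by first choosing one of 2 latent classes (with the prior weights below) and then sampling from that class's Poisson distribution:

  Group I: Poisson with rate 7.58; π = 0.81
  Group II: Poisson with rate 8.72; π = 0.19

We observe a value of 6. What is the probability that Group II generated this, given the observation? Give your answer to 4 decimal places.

By Bayes' theorem, P(k | x) = P(Z=k) f_k(x) / Σ_j P(Z=j) f_j(x).
Evaluate each component's likelihood at the observed value:
  p_I = 0.134503
  p_II = 0.0997054
Multiply by the mixture weights:
  P(Z=I)·p_I = 0.81 × 0.134503 = 0.108947
  P(Z=II)·p_II = 0.19 × 0.0997054 = 0.018944
Marginal: 0.108947 + 0.018944 = 0.127891
So the posterior for Group II is 0.018944 / 0.127891 ≈ 0.1481.

0.1481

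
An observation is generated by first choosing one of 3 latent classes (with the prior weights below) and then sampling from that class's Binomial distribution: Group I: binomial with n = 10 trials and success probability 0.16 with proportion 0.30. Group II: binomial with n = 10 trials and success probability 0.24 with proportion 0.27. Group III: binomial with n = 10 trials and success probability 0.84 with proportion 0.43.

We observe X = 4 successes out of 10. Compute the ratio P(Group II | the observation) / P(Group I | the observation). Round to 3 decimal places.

Posterior odds = (P(Z=i) f_i(x)) / (P(Z=j) f_j(x)); the normalising sum cancels.
Component likelihoods at x = 4 successes out of 10:
  p_I = 0.0483476
  p_II = 0.13426
  p_III = 0.00175411
Odds = (0.27/0.30) × (0.13426/0.0483476) = 0.9 × 2.77697 ≈ 2.499

2.499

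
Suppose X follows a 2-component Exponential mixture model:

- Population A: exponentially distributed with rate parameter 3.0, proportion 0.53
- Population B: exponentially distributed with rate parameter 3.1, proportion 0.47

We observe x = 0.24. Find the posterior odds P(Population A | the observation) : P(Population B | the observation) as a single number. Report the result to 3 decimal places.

Posterior odds = (w_i f_i(x)) / (w_j f_j(x)); the normalising sum cancels.
Component likelihoods at x = 0.24:
  L_A = 1.46026
  L_B = 1.47315
0.773936 / 0.69238 ≈ 1.118

1.118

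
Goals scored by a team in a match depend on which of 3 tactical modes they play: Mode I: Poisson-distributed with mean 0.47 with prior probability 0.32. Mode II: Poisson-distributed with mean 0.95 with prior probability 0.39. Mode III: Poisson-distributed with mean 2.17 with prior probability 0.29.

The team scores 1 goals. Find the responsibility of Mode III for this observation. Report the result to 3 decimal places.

Posterior ∝ prior × likelihood, so P(k | x) ∝ w_k f_k(x); normalise over all components.
Component likelihoods at x = 1 goals:
  p_I = 0.293751
  p_II = 0.367404
  p_III = 0.247765
Unnormalised posteriors:
  w_I·p_I = 0.32 × 0.293751 = 0.0940003
  w_II·p_II = 0.39 × 0.367404 = 0.143288
  w_III·p_III = 0.29 × 0.247765 = 0.071852
Normaliser: 0.0940003 + 0.143288 + 0.071852 = 0.30914
So the posterior for Mode III is 0.071852 / 0.30914 ≈ 0.232.

0.232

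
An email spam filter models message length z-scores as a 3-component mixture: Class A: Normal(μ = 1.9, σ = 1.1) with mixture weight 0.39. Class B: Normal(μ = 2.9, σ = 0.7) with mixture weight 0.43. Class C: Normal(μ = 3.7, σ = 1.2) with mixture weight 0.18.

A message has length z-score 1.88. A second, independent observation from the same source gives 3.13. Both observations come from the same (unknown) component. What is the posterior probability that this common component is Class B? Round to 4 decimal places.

0.5805

P(component k | x) = π_k·f_k(x) / marginal(x), where marginal(x) = Σ_j π_j·f_j(x).
Since both observations come from the same component, the likelihood for component k is f_k(x₁)·f_k(x₂).
  p_A = [0.362615] × [0.194094] = 0.0703813
  p_B = [0.197129] × [0.539969] = 0.106444
  p_C = [0.105252] × [0.296985] = 0.0312583
Multiply by the mixture weights:
  π_A·p_A = 0.39 × 0.0703813 = 0.0274487
  π_B·p_B = 0.43 × 0.106444 = 0.0457708
  π_C·p_C = 0.18 × 0.0312583 = 0.00562649
Sum: 0.0274487 + 0.0457708 + 0.00562649 = 0.078846
P(Class B | x₁,x₂) ≈ 0.5805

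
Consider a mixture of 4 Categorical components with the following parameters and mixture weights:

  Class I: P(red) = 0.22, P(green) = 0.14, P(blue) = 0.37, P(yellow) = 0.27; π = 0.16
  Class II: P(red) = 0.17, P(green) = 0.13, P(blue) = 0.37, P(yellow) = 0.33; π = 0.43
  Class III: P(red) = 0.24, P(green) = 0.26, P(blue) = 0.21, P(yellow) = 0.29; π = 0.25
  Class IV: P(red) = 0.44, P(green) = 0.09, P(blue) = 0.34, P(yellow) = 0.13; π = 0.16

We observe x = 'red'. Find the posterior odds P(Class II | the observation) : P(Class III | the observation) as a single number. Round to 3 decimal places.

1.218

Only the two components matter; the odds are (P(Z=i) f_i(x)) / (P(Z=j) f_j(x)).
Categorical probabilities:
  p_I = P(red | comp) = 0.22
  p_II = P(red | comp) = 0.17
  p_III = P(red | comp) = 0.24
  p_IV = P(red | comp) = 0.44
Odds = (0.43/0.25) × (0.17/0.24) = 1.72 × 0.708333 ≈ 1.218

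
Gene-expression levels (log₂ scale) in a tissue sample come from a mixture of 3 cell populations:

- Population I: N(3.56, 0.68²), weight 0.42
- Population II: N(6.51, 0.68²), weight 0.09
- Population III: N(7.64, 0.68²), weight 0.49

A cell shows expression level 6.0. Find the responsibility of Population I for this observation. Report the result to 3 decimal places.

Apply Bayes' rule: the posterior for each component is proportional to its prior times its likelihood at x.
Component likelihoods at x = 6.0:
  f_I = (1/(0.68·√(2π)))·exp(−(6.0−3.56)²/(2·0.68²)) = 0.586680·exp(-6.43772) = 0.000938721
  f_II = (1/(0.68·√(2π)))·exp(−(6.0−6.51)²/(2·0.68²)) = 0.586680·exp(-0.28125) = 0.442849
  f_III = (1/(0.68·√(2π)))·exp(−(6.0−7.64)²/(2·0.68²)) = 0.586680·exp(-2.90830) = 0.032014
Multiply by the mixture weights:
  w_I·f_I = 0.42 × 0.000938721 = 0.000394263
  w_II·f_II = 0.09 × 0.442849 = 0.0398564
  w_III·f_III = 0.49 × 0.032014 = 0.0156869
Sum: 0.000394263 + 0.0398564 + 0.0156869 = 0.0559376
P(Population I | x) = 0.000394263 / 0.0559376 ≈ 0.007

0.007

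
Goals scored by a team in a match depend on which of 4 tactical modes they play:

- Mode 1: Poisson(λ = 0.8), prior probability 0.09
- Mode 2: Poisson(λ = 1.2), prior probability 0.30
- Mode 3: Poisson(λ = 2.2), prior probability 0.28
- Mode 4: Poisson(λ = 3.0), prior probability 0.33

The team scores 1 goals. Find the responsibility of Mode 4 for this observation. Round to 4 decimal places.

0.1908

By Bayes' theorem, P(k | x) = π_k f_k(x) / Σ_j π_j f_j(x).
Component likelihoods at x = 1 goals:
  p_1 = 0.359463
  p_2 = 0.361433
  p_3 = 0.243767
  p_4 = 0.149361
Weight by the priors:
  π_1·p_1 = 0.09 × 0.359463 = 0.0323517
  π_2·p_2 = 0.30 × 0.361433 = 0.10843
  π_3·p_3 = 0.28 × 0.243767 = 0.0682547
  π_4·p_4 = 0.33 × 0.149361 = 0.0492892
Denominator: 0.0323517 + 0.10843 + 0.0682547 + 0.0492892 = 0.258326
P(Mode 4 | 1 goals) = 0.0492892 / 0.258326 ≈ 0.1908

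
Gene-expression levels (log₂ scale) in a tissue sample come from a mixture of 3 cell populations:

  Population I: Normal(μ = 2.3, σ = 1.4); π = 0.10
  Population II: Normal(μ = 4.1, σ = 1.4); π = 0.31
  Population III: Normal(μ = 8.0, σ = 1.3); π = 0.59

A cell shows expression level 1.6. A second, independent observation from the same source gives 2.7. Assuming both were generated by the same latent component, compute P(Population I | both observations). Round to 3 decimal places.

0.689

Apply Bayes' rule: the posterior for each component is proportional to its prior times its likelihood at x.
Since both observations come from the same component, the likelihood for component k is f_k(x₁)·f_k(x₂).
  f_I = [0.251475] × [0.273562] = 0.0687941
  f_II = [0.057856] × [0.172836] = 0.00999961
  f_III = [1.67509e-06] × [7.54565e-05] = 1.26396e-10
Multiply by the mixture weights:
  w_I·f_I = 0.10 × 0.0687941 = 0.00687941
  w_II·f_II = 0.31 × 0.00999961 = 0.00309988
  w_III·f_III = 0.59 × 1.26396e-10 = 7.45738e-11
Normaliser: 0.00687941 + 0.00309988 + 7.45738e-11 = 0.00997928
So the posterior for Population I is 0.00687941 / 0.00997928 ≈ 0.689.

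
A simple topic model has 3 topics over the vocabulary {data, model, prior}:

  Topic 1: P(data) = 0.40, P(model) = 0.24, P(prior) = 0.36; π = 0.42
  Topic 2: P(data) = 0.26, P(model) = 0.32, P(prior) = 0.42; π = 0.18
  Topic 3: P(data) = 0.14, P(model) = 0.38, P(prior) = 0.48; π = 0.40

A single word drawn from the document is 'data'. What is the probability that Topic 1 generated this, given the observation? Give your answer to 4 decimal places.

Posterior ∝ prior × likelihood, so P(k | x) ∝ π_k f_k(x); normalise over all components.
Categorical probabilities:
  p_1 = 0.4
  p_2 = 0.26
  p_3 = 0.14
Multiply by the mixture weights:
  π_1·p_1 = 0.42 × 0.4 = 0.168
  π_2·p_2 = 0.18 × 0.26 = 0.0468
  π_3·p_3 = 0.40 × 0.14 = 0.056
Normaliser: 0.168 + 0.0468 + 0.056 = 0.2708
P(Topic 1 | data) ≈ 0.6204

0.6204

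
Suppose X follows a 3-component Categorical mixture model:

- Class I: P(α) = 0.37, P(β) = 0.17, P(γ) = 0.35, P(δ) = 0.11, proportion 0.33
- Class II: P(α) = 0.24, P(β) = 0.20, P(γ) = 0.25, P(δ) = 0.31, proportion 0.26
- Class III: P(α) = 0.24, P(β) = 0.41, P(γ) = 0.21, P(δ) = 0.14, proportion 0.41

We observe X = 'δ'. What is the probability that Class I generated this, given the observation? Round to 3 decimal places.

By Bayes' theorem, P(k | x) = w_k f_k(x) / Σ_j w_j f_j(x).
Component likelihoods at x = 'δ':
  p_I = P(δ | comp) = 0.11
  p_II = P(δ | comp) = 0.31
  p_III = P(δ | comp) = 0.14
Multiply by the mixture weights:
  w_I·p_I = 0.33 × 0.11 = 0.0363
  w_II·p_II = 0.26 × 0.31 = 0.0806
  w_III·p_III = 0.41 × 0.14 = 0.0574
Sum: 0.0363 + 0.0806 + 0.0574 = 0.1743
Responsibility of Class I: 0.0363 / 0.1743 ≈ 0.208

0.208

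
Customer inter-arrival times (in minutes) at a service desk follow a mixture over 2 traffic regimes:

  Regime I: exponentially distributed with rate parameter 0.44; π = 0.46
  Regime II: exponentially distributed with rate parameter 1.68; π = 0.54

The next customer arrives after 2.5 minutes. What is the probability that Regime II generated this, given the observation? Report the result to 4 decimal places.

0.1680

Posterior ∝ prior × likelihood, so P(k | x) ∝ π_k f_k(x); normalise over all components.
Evaluate each component's likelihood at the observed value:
  f_I = 0.146463
  f_II = 0.0251926
Prior × likelihood for each component:
  π_I·f_I = 0.46 × 0.146463 = 0.0673731
  π_II·f_II = 0.54 × 0.0251926 = 0.013604
Normaliser: 0.0673731 + 0.013604 = 0.0809771
Responsibility of Regime II: 0.013604 / 0.0809771 ≈ 0.1680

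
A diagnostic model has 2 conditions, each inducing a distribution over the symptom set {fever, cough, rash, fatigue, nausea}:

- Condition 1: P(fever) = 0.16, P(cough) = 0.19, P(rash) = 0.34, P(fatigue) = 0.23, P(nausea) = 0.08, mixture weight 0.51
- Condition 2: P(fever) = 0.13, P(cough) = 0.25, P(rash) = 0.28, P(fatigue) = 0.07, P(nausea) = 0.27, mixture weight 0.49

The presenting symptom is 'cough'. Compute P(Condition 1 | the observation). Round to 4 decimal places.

The responsibility of component k is P(Z=k) f_k(x) divided by Σ_j P(Z=j) f_j(x).
Component likelihoods at x = 'cough':
  f_1 = P(cough | comp) = 0.19
  f_2 = P(cough | comp) = 0.25
Multiply by the mixture weights:
  P(Z=1)·f_1 = 0.51 × 0.19 = 0.0969
  P(Z=2)·f_2 = 0.49 × 0.25 = 0.1225
Sum: 0.0969 + 0.1225 = 0.2194
So the posterior for Condition 1 is 0.0969 / 0.2194 ≈ 0.4417.

0.4417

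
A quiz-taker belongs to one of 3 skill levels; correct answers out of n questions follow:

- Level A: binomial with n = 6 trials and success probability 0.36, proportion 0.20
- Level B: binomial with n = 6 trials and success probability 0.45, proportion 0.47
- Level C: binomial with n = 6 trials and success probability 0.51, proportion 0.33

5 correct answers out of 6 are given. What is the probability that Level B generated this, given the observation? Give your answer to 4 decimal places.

Apply Bayes' rule: the posterior for each component is proportional to its prior times its likelihood at x.
Component likelihoods at x = 5 correct answers out of 6:
  p_A = C(6,5)·0.36^5·0.64^1 = 6·0.00604662·0.64 = 0.023219
  p_B = C(6,5)·0.45^5·0.55^1 = 6·0.0184528·0.55 = 0.0608943
  p_C = C(6,5)·0.51^5·0.49^1 = 6·0.0345025·0.49 = 0.101437
Prior × likelihood for each component:
  w_A·p_A = 0.20 × 0.023219 = 0.0046438
  w_B·p_B = 0.47 × 0.0608943 = 0.0286203
  w_C·p_C = 0.33 × 0.101437 = 0.0334743
Marginal: 0.0046438 + 0.0286203 + 0.0334743 = 0.0667385
So the posterior for Level B is 0.0286203 / 0.0667385 ≈ 0.4288.

0.4288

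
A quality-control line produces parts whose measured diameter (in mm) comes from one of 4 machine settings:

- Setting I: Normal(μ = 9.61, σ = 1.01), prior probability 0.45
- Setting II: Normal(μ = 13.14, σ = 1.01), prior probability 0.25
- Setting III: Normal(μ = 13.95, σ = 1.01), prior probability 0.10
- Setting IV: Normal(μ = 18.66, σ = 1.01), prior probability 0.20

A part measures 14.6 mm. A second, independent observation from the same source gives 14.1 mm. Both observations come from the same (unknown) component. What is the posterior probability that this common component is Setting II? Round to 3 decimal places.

0.410

By Bayes' theorem, P(k | x) = π_k f_k(x) / Σ_j π_j f_j(x).
Since both observations come from the same component, the likelihood for component k is f_k(x₁)·f_k(x₂).
  p_I = [1.97761e-06] × [2.019e-05] = 3.99279e-11
  p_II = [0.138943] × [0.251425] = 0.0349339
  p_III = [0.321108] × [0.39066] = 0.125444
  p_IV = [0.000122391] × [1.48008e-05] = 1.81148e-09
Prior × likelihood for each component:
  π_I·p_I = 0.45 × 3.99279e-11 = 1.79676e-11
  π_II·p_II = 0.25 × 0.0349339 = 0.00873347
  π_III·p_III = 0.10 × 0.125444 = 0.0125444
  π_IV·p_IV = 0.20 × 1.81148e-09 = 3.62295e-10
Sum: 1.79676e-11 + 0.00873347 + 0.0125444 + 3.62295e-10 = 0.0212779
Responsibility of Setting II: 0.00873347 / 0.0212779 ≈ 0.410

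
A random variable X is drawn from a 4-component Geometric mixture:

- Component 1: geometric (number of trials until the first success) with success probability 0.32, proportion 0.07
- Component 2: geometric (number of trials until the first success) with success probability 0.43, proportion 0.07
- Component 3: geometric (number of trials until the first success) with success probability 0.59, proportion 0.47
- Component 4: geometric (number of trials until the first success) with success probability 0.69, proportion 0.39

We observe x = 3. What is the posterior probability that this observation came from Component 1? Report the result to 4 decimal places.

P(component k | x) = P(Z=k)·f_k(x) / marginal(x), where marginal(x) = Σ_j P(Z=j)·f_j(x).
Geometric probabilities:
  L_1 = 0.32·(1−0.32)^2 = 0.32·0.4624 = 0.147968
  L_2 = 0.43·(1−0.43)^2 = 0.43·0.3249 = 0.139707
  L_3 = 0.59·(1−0.59)^2 = 0.59·0.1681 = 0.099179
  L_4 = 0.69·(1−0.69)^2 = 0.69·0.0961 = 0.066309
Unnormalised posteriors:
  P(Z=1)·L_1 = 0.07 × 0.147968 = 0.0103578
  P(Z=2)·L_2 = 0.07 × 0.139707 = 0.00977949
  P(Z=3)·L_3 = 0.47 × 0.099179 = 0.0466141
  P(Z=4)·L_4 = 0.39 × 0.066309 = 0.0258605
Marginal: 0.0103578 + 0.00977949 + 0.0466141 + 0.0258605 = 0.0926119
So the posterior for Component 1 is 0.0103578 / 0.0926119 ≈ 0.1118.

0.1118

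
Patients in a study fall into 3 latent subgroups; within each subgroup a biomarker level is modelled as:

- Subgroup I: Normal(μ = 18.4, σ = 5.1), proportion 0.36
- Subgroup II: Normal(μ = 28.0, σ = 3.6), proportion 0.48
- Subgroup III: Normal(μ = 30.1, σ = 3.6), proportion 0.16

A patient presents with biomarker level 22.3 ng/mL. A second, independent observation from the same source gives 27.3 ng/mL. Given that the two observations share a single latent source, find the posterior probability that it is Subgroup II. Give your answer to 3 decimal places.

P(component k | x) = π_k·f_k(x) / marginal(x), where marginal(x) = Σ_j π_j·f_j(x).
Since both observations come from the same component, the likelihood for component k is f_k(x₁)·f_k(x₂).
  f_I = [0.0583926] × [0.0170627] = 0.000996333
  f_II = [0.0316396] × [0.108742] = 0.00344056
  f_III = [0.010598] × [0.081893] = 0.000867898
Prior × likelihood for each component:
  π_I·f_I = 0.36 × 0.000996333 = 0.00035868
  π_II·f_II = 0.48 × 0.00344056 = 0.00165147
  π_III·f_III = 0.16 × 0.000867898 = 0.000138864
Marginal: 0.00035868 + 0.00165147 + 0.000138864 = 0.00214901
Responsibility of Subgroup II: 0.00165147 / 0.00214901 ≈ 0.768

0.768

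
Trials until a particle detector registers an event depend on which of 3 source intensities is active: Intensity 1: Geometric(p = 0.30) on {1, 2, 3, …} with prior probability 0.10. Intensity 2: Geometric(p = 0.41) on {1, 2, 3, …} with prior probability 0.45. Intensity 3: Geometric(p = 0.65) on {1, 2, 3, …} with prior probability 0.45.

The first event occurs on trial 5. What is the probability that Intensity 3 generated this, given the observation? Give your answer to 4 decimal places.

P(component k | x) = π_k·f_k(x) / marginal(x), where marginal(x) = Σ_j π_j·f_j(x).
Evaluate each component's likelihood at the observed value:
  p_1 = 0.30·(1−0.30)^4 = 0.30·0.2401 = 0.07203
  p_2 = 0.41·(1−0.41)^4 = 0.41·0.121174 = 0.0496812
  p_3 = 0.65·(1−0.65)^4 = 0.65·0.0150062 = 0.00975406
Weight by the priors:
  π_1·p_1 = 0.10 × 0.07203 = 0.007203
  π_2·p_2 = 0.45 × 0.0496812 = 0.0223565
  π_3·p_3 = 0.45 × 0.00975406 = 0.00438933
Marginal: 0.007203 + 0.0223565 + 0.00438933 = 0.0339489
P(Intensity 3 | 5) ≈ 0.1293

0.1293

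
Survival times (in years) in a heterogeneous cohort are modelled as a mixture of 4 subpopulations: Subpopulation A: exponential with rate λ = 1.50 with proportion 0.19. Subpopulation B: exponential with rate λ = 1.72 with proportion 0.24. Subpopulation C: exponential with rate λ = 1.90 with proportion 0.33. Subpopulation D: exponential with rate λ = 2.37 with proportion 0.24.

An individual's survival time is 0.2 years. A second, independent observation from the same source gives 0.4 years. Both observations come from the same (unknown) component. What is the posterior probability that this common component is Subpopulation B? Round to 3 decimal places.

Apply Bayes' rule: the posterior for each component is proportional to its prior times its likelihood at x.
Since both observations come from the same component, the likelihood for component k is f_k(x₁)·f_k(x₂).
  L_A = [1.11123] × [0.823217] = 0.914782
  L_B = [1.21936] × [0.864438] = 1.05406
  L_C = [1.29934] × [0.888566] = 1.15455
  L_D = [1.47534] × [0.918411] = 1.35497
Prior × likelihood for each component:
  P(Z=A)·L_A = 0.19 × 0.914782 = 0.173809
  P(Z=B)·L_B = 0.24 × 1.05406 = 0.252974
  P(Z=C)·L_C = 0.33 × 1.15455 = 0.381
  P(Z=D)·L_D = 0.24 × 1.35497 = 0.325193
Evidence: 0.173809 + 0.252974 + 0.381 + 0.325193 = 1.13298
P(Subpopulation B | data) ≈ 0.223

0.223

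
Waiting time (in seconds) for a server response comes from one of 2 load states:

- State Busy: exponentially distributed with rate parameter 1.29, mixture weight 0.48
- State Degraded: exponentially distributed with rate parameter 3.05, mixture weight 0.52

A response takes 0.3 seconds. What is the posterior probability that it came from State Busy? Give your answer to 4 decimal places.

P(component k | x) = w_k·f_k(x) / marginal(x), where marginal(x) = Σ_j w_j·f_j(x).
Evaluate each component's likelihood at the observed value:
  p_Busy = 0.876028
  p_Degraded = 1.22158
Weight by the priors:
  w_Busy·p_Busy = 0.48 × 0.876028 = 0.420493
  w_Degraded·p_Degraded = 0.52 × 1.22158 = 0.635219
Normaliser: 0.420493 + 0.635219 = 1.05571
So the posterior for State Busy is 0.420493 / 1.05571 ≈ 0.3983.

0.3983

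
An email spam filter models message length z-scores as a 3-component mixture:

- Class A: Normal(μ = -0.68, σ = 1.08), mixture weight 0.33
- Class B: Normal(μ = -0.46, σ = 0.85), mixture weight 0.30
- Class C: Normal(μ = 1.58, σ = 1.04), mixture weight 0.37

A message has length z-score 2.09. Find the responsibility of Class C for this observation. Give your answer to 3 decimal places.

0.954

Posterior ∝ prior × likelihood, so P(k | x) ∝ w_k f_k(x); normalise over all components.
Normal densities:
  L_A = (1/(1.08·√(2π)))·exp(−(2.09−-0.68)²/(2·1.08²)) = 0.369391·exp(-3.28914) = 0.0137731
  L_B = (1/(0.85·√(2π)))·exp(−(2.09−-0.46)²/(2·0.85²)) = 0.469344·exp(-4.50000) = 0.00521394
  L_C = (1/(1.04·√(2π)))·exp(−(2.09−1.58)²/(2·1.04²)) = 0.383598·exp(-0.12024) = 0.34014
Unnormalised posteriors:
  w_A·L_A = 0.33 × 0.0137731 = 0.00454513
  w_B·L_B = 0.30 × 0.00521394 = 0.00156418
  w_C·L_C = 0.37 × 0.34014 = 0.125852
Normaliser: 0.00454513 + 0.00156418 + 0.125852 = 0.131961
So the posterior for Class C is 0.125852 / 0.131961 ≈ 0.954.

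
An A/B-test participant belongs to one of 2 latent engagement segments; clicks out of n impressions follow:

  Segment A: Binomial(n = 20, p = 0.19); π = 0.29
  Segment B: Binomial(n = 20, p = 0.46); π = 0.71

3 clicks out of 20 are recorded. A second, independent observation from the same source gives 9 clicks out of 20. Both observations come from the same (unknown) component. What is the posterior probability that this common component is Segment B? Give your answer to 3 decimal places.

0.538

Posterior ∝ prior × likelihood, so P(k | x) ∝ w_k f_k(x); normalise over all components.
Since both observations come from the same component, the likelihood for component k is f_k(x₁)·f_k(x₂).
  p_A = [C(20,3)·0.19^3·0.81^17 = 1140·0.006859·0.0278128 = 0.217476] × [0.00533732] = 0.00116074
  p_B = [C(20,3)·0.46^3·0.54^17 = 1140·0.097336·2.82289e-05 = 0.00313236] × [0.176343] = 0.00055237
Unnormalised posteriors:
  w_A·p_A = 0.29 × 0.00116074 = 0.000336614
  w_B·p_B = 0.71 × 0.00055237 = 0.000392183
Denominator: 0.000336614 + 0.000392183 = 0.000728797
So the posterior for Segment B is 0.000392183 / 0.000728797 ≈ 0.538.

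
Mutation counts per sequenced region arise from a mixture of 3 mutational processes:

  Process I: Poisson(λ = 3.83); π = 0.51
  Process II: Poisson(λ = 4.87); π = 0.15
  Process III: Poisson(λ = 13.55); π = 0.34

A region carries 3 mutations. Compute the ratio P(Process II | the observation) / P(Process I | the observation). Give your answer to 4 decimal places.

Since P(k|x) ∝ π_k f_k(x), the posterior odds are π_i f_i(x) / (π_j f_j(x)).
Evaluate each component's likelihood at the observed value:
  f_I = e^(−3.83)·3.83^3/3! = 0.203281
  f_II = e^(−4.87)·4.87^3/3! = 0.147714
  f_III = e^(−13.55)·13.55^3/3! = 0.000540725
Posterior odds = (π_II·f_II) / (π_I·f_I) = (0.15·0.147714) / (0.51·0.203281) = 0.0221571 / 0.103673 ≈ 0.2137

0.2137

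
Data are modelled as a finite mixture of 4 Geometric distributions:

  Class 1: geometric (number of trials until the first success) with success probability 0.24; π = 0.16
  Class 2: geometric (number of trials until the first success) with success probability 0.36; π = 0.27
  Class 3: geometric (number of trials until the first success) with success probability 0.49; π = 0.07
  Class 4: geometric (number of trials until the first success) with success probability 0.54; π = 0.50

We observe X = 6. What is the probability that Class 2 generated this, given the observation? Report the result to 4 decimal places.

0.3877

Apply Bayes' rule: the posterior for each component is proportional to its prior times its likelihood at x.
Geometric probabilities:
  p_1 = 0.0608526
  p_2 = 0.0386547
  p_3 = 0.0169062
  p_4 = 0.011122
Unnormalised posteriors:
  w_1·p_1 = 0.16 × 0.0608526 = 0.00973642
  w_2·p_2 = 0.27 × 0.0386547 = 0.0104368
  w_3·p_3 = 0.07 × 0.0169062 = 0.00118344
  w_4·p_4 = 0.50 × 0.011122 = 0.005561
Evidence: 0.00973642 + 0.0104368 + 0.00118344 + 0.005561 = 0.0269176
Responsibility of Class 2: 0.0104368 / 0.0269176 ≈ 0.3877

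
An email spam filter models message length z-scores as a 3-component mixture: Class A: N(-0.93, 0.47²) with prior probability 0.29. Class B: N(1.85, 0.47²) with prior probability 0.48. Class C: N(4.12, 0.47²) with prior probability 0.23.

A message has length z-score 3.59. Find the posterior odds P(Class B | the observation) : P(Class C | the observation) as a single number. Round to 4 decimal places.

0.0042

Only the two components matter; the odds are (P(Z=i) f_i(x)) / (P(Z=j) f_j(x)).
Component likelihoods at x = 3.59:
  p_A = 7.00639e-21
  p_B = 0.000896699
  p_C = 0.449453
Posterior odds = (P(Z=B)·p_B) / (P(Z=C)·p_C) = (0.48·0.000896699) / (0.23·0.449453) = 0.000430415 / 0.103374 ≈ 0.0042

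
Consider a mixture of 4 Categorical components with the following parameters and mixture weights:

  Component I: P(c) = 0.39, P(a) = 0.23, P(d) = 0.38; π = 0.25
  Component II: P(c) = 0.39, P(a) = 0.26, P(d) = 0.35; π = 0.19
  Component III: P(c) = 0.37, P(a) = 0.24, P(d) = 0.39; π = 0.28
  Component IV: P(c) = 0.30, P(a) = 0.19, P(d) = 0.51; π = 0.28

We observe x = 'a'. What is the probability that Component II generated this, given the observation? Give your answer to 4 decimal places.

By Bayes' theorem, P(k | x) = π_k f_k(x) / Σ_j π_j f_j(x).
Evaluate each component's likelihood at the observed value:
  p_I = P(a | comp) = 0.23
  p_II = P(a | comp) = 0.26
  p_III = P(a | comp) = 0.24
  p_IV = P(a | comp) = 0.19
Multiply by the mixture weights:
  π_I·p_I = 0.25 × 0.23 = 0.0575
  π_II·p_II = 0.19 × 0.26 = 0.0494
  π_III·p_III = 0.28 × 0.24 = 0.0672
  π_IV·p_IV = 0.28 × 0.19 = 0.0532
Normaliser: 0.0575 + 0.0494 + 0.0672 + 0.0532 = 0.2273
P(Component II | 'a') = 0.0494 / 0.2273 ≈ 0.2173

0.2173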